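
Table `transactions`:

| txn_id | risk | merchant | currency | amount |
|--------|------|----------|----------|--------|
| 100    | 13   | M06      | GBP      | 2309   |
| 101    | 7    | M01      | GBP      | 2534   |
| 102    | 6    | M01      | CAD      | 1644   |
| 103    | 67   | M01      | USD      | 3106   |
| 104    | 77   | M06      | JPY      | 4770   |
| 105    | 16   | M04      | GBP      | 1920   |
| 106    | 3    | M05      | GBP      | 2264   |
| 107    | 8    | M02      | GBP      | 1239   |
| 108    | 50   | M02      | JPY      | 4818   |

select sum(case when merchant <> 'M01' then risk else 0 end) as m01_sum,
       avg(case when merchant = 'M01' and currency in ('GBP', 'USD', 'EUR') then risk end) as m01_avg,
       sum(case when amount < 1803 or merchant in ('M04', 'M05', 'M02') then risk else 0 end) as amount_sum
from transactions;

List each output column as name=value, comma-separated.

m01_sum=167, m01_avg=37, amount_sum=83

[m01_sum: merchant <> 'M01']
txn_id=100: ✓ → 13
txn_id=101: ✗
txn_id=102: ✗
txn_id=103: ✗
txn_id=104: ✓ → 77
txn_id=105: ✓ → 16
txn_id=106: ✓ → 3
txn_id=107: ✓ → 8
txn_id=108: ✓ → 50
m01_sum = 13 + 77 + 16 + 3 + 8 + 50 = 167
—
[m01_avg: merchant = 'M01' and currency in ('GBP', 'USD', 'EUR')]
txn_id=100: ✗
txn_id=101: ✓ → 7
txn_id=102: ✗
txn_id=103: ✓ → 67
txn_id=104: ✗
txn_id=105: ✗
txn_id=106: ✗
txn_id=107: ✗
txn_id=108: ✗
m01_avg = (7 + 67) / 2 = 37
—
[amount_sum: amount < 1803 or merchant in ('M04', 'M05', 'M02')]
txn_id=100: ✗
txn_id=101: ✗
txn_id=102: ✓ → 6
txn_id=103: ✗
txn_id=104: ✗
txn_id=105: ✓ → 16
txn_id=106: ✓ → 3
txn_id=107: ✓ → 8
txn_id=108: ✓ → 50
amount_sum = 6 + 16 + 3 + 8 + 50 = 83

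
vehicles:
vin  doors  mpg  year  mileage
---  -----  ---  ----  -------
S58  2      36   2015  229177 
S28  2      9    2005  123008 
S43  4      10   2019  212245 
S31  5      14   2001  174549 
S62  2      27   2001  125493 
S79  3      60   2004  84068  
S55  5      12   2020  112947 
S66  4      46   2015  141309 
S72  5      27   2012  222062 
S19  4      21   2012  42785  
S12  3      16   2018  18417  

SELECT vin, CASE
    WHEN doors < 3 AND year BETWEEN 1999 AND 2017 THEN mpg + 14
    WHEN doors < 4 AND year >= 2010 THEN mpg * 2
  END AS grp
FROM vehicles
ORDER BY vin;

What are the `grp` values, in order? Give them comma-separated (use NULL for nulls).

32, NULL, 23, NULL, NULL, NULL, 50, 41, NULL, NULL, NULL

vin=S12: doors < 4 AND year >= 2010 → 32
vin=S19: (no match → NULL) → NULL
vin=S28: doors < 3 AND year BETWEEN 1999 AND 2017 → 23
vin=S31: (no match → NULL) → NULL
vin=S43: (no match → NULL) → NULL
vin=S55: (no match → NULL) → NULL
vin=S58: doors < 3 AND year BETWEEN 1999 AND 2017 → 50
vin=S62: doors < 3 AND year BETWEEN 1999 AND 2017 → 41
vin=S66: (no match → NULL) → NULL
vin=S72: (no match → NULL) → NULL
vin=S79: (no match → NULL) → NULL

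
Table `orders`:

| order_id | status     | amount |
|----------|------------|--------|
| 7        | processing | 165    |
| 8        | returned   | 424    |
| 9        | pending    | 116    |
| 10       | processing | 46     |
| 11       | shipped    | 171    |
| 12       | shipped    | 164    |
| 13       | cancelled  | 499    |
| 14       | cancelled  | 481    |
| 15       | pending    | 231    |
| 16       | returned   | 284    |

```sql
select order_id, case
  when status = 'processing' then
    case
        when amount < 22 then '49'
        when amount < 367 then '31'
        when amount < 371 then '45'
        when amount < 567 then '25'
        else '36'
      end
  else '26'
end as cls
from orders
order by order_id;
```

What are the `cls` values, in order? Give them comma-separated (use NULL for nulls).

31, 26, 26, 31, 26, 26, 26, 26, 26, 26

order_id=7: status='processing' → inner[amount < 367] → 31
order_id=8: status='returned' → outer ELSE → 26
order_id=9: status='pending' → outer ELSE → 26
order_id=10: status='processing' → inner[amount < 367] → 31
order_id=11: status='shipped' → outer ELSE → 26
order_id=12: status='shipped' → outer ELSE → 26
order_id=13: status='cancelled' → outer ELSE → 26
order_id=14: status='cancelled' → outer ELSE → 26
order_id=15: status='pending' → outer ELSE → 26
order_id=16: status='returned' → outer ELSE → 26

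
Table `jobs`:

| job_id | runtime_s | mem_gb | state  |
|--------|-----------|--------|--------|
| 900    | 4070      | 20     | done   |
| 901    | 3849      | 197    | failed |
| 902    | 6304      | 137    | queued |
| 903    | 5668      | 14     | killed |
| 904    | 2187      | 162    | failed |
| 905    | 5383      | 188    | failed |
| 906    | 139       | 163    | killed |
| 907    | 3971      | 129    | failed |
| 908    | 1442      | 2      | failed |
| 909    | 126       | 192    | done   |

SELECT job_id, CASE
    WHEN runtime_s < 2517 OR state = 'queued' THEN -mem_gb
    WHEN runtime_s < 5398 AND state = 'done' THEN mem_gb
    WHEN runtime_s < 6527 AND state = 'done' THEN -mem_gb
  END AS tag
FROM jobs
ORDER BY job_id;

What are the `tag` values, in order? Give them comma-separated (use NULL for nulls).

20, NULL, -137, NULL, -162, NULL, -163, NULL, -2, -192

job_id=900: runtime_s < 5398 AND state = 'done' → 20
job_id=901: (no match → NULL) → NULL
job_id=902: runtime_s < 2517 OR state = 'queued' → -137
job_id=903: (no match → NULL) → NULL
job_id=904: runtime_s < 2517 OR state = 'queued' → -162
job_id=905: (no match → NULL) → NULL
job_id=906: runtime_s < 2517 OR state = 'queued' → -163
job_id=907: (no match → NULL) → NULL
job_id=908: runtime_s < 2517 OR state = 'queued' → -2
job_id=909: runtime_s < 2517 OR state = 'queued' → -192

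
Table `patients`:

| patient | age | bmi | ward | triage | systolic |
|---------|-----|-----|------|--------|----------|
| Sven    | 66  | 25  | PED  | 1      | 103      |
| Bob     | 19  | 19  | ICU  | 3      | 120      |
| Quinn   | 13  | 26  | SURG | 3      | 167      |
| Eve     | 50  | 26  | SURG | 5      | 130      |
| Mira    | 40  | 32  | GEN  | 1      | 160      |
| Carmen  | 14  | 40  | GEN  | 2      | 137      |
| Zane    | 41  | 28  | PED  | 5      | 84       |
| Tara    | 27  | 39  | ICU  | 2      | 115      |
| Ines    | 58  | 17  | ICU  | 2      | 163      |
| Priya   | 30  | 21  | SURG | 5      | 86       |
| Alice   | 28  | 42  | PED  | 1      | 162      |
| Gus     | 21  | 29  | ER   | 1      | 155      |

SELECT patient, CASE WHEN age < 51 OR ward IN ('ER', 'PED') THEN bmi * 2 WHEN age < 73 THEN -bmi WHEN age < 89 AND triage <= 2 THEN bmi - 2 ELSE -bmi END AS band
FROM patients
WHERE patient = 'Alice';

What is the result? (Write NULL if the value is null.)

84

patient = Alice: age=28, bmi=42, ward=PED, triage=1, systolic=162.
age < 51 OR ward IN ('ER', 'PED') → true → 84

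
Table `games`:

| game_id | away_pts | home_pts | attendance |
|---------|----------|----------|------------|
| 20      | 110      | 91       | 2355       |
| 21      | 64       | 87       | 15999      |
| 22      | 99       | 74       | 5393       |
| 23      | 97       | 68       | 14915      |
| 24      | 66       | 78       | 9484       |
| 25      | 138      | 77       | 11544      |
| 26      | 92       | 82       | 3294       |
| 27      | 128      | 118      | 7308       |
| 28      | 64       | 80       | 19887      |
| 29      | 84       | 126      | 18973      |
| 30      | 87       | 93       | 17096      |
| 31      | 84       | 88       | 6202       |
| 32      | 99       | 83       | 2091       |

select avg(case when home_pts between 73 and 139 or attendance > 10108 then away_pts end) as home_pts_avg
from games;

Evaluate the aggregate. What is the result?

game_id=20: ✓ → 110
game_id=21: ✓ → 64
game_id=22: ✓ → 99
game_id=23: ✓ → 97
game_id=24: ✓ → 66
game_id=25: ✓ → 138
game_id=26: ✓ → 92
game_id=27: ✓ → 128
game_id=28: ✓ → 64
game_id=29: ✓ → 84
game_id=30: ✓ → 87
game_id=31: ✓ → 84
game_id=32: ✓ → 99
home_pts_avg = (110 + 64 + 99 + 97 + 66 + 138 + 92 + 128 + 64 + 84 + 87 + 84 + 99) / 13 = 93.2307692308

93.2307692308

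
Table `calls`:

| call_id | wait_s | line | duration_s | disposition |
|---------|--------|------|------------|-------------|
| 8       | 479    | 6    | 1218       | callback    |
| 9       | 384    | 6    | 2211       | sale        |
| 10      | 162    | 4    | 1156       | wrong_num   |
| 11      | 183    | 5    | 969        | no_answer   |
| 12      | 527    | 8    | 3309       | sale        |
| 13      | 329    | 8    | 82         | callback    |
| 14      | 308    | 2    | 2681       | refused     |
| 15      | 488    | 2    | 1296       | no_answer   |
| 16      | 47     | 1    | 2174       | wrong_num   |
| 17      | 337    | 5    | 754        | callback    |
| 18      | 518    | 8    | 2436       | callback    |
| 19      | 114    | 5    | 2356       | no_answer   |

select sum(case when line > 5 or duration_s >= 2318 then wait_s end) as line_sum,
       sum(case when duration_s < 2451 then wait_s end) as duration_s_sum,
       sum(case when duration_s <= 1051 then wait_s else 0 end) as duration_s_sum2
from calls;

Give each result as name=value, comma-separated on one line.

[line_sum: line > 5 or duration_s >= 2318]
call_id=8: ✓ → 479
call_id=9: ✓ → 384
call_id=10: ✗
call_id=11: ✗
call_id=12: ✓ → 527
call_id=13: ✓ → 329
call_id=14: ✓ → 308
call_id=15: ✗
call_id=16: ✗
call_id=17: ✗
call_id=18: ✓ → 518
call_id=19: ✓ → 114
line_sum = 479 + 384 + 527 + 329 + 308 + 518 + 114 = 2659
—
[duration_s_sum: duration_s < 2451]
call_id=8: ✓ → 479
call_id=9: ✓ → 384
call_id=10: ✓ → 162
call_id=11: ✓ → 183
call_id=12: ✗
call_id=13: ✓ → 329
call_id=14: ✗
call_id=15: ✓ → 488
call_id=16: ✓ → 47
call_id=17: ✓ → 337
call_id=18: ✓ → 518
call_id=19: ✓ → 114
duration_s_sum = 479 + 384 + 162 + 183 + 329 + 488 + 47 + 337 + 518 + 114 = 3041
—
[duration_s_sum2: duration_s <= 1051]
call_id=8: ✗
call_id=9: ✗
call_id=10: ✗
call_id=11: ✓ → 183
call_id=12: ✗
call_id=13: ✓ → 329
call_id=14: ✗
call_id=15: ✗
call_id=16: ✗
call_id=17: ✓ → 337
call_id=18: ✗
call_id=19: ✗
duration_s_sum2 = 183 + 329 + 337 = 849

line_sum=2659, duration_s_sum=3041, duration_s_sum2=849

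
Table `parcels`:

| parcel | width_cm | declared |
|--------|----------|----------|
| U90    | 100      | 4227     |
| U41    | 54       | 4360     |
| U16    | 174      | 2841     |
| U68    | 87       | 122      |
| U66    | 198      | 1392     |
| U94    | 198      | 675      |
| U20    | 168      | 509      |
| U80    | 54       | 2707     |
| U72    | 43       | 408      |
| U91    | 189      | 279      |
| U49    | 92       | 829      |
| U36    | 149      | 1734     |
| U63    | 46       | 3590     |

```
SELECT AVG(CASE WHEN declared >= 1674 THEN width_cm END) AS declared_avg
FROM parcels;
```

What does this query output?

96.1666666667

parcel=U90: ✓ → 100
parcel=U41: ✓ → 54
parcel=U16: ✓ → 174
parcel=U68: ✗
parcel=U66: ✗
parcel=U94: ✗
parcel=U20: ✗
parcel=U80: ✓ → 54
parcel=U72: ✗
parcel=U91: ✗
parcel=U49: ✗
parcel=U36: ✓ → 149
parcel=U63: ✓ → 46
declared_avg = (100 + 54 + 174 + 54 + 149 + 46) / 6 = 96.1666666667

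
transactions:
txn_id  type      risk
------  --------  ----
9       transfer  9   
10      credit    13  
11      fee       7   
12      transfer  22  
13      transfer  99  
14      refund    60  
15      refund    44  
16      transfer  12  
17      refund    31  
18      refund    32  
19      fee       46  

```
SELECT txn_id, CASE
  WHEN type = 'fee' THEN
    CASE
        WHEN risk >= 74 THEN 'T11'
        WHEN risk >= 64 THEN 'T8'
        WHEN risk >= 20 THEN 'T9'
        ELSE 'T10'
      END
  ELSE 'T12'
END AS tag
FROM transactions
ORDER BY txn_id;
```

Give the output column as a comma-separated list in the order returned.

T12, T12, T10, T12, T12, T12, T12, T12, T12, T12, T9

txn_id=9: type='transfer' → outer ELSE → T12
txn_id=10: type='credit' → outer ELSE → T12
txn_id=11: type='fee' → inner[ELSE] → T10
txn_id=12: type='transfer' → outer ELSE → T12
txn_id=13: type='transfer' → outer ELSE → T12
txn_id=14: type='refund' → outer ELSE → T12
txn_id=15: type='refund' → outer ELSE → T12
txn_id=16: type='transfer' → outer ELSE → T12
txn_id=17: type='refund' → outer ELSE → T12
txn_id=18: type='refund' → outer ELSE → T12
txn_id=19: type='fee' → inner[risk >= 20] → T9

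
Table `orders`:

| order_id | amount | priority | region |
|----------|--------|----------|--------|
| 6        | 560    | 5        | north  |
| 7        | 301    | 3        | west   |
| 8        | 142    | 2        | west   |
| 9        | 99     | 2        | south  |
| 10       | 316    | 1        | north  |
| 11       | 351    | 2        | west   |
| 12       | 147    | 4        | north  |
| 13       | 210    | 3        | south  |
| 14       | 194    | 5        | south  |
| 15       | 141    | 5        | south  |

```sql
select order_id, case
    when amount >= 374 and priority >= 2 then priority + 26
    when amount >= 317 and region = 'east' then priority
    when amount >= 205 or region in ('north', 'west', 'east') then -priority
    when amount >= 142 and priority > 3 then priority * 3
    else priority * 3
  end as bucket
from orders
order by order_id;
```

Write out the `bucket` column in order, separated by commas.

31, -3, -2, 6, -1, -2, -4, -3, 15, 15

order_id=6: amount >= 374 and priority >= 2 → 31
order_id=7: amount >= 205 or region in ('north', 'west', 'east') → -3
order_id=8: amount >= 205 or region in ('north', 'west', 'east') → -2
order_id=9: ELSE → 6
order_id=10: amount >= 205 or region in ('north', 'west', 'east') → -1
order_id=11: amount >= 205 or region in ('north', 'west', 'east') → -2
order_id=12: amount >= 205 or region in ('north', 'west', 'east') → -4
order_id=13: amount >= 205 or region in ('north', 'west', 'east') → -3
order_id=14: amount >= 142 and priority > 3 → 15
order_id=15: ELSE → 15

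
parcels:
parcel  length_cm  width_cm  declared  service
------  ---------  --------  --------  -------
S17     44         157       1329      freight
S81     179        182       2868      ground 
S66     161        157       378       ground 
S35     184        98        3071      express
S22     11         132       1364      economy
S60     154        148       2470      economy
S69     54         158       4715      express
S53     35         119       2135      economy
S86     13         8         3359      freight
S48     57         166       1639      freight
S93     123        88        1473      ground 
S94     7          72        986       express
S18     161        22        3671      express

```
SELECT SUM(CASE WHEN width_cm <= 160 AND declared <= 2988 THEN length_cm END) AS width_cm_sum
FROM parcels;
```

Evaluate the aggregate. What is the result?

535

parcel=S17: ✓ → 44
parcel=S81: ✗
parcel=S66: ✓ → 161
parcel=S35: ✗
parcel=S22: ✓ → 11
parcel=S60: ✓ → 154
parcel=S69: ✗
parcel=S53: ✓ → 35
parcel=S86: ✗
parcel=S48: ✗
parcel=S93: ✓ → 123
parcel=S94: ✓ → 7
parcel=S18: ✗
width_cm_sum = 44 + 161 + 11 + 154 + 35 + 123 + 7 = 535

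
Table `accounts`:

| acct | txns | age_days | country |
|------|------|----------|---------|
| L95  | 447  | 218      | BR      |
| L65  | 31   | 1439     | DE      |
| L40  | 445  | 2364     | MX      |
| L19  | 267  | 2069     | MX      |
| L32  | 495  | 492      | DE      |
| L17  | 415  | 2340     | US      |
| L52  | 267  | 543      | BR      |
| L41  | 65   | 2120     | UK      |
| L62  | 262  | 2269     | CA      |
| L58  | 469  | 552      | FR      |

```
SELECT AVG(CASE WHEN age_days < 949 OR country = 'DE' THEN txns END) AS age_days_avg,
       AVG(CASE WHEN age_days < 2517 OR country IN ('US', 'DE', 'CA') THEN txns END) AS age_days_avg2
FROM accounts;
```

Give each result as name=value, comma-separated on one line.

[age_days_avg: age_days < 949 OR country = 'DE']
acct=L95: ✓ → 447
acct=L65: ✓ → 31
acct=L40: ✗
acct=L19: ✗
acct=L32: ✓ → 495
acct=L17: ✗
acct=L52: ✓ → 267
acct=L41: ✗
acct=L62: ✗
acct=L58: ✓ → 469
age_days_avg = (447 + 31 + 495 + 267 + 469) / 5 = 341.8
—
[age_days_avg2: age_days < 2517 OR country IN ('US', 'DE', 'CA')]
acct=L95: ✓ → 447
acct=L65: ✓ → 31
acct=L40: ✓ → 445
acct=L19: ✓ → 267
acct=L32: ✓ → 495
acct=L17: ✓ → 415
acct=L52: ✓ → 267
acct=L41: ✓ → 65
acct=L62: ✓ → 262
acct=L58: ✓ → 469
age_days_avg2 = (447 + 31 + 445 + 267 + 495 + 415 + 267 + 65 + 262 + 469) / 10 = 316.3

age_days_avg=341.8, age_days_avg2=316.3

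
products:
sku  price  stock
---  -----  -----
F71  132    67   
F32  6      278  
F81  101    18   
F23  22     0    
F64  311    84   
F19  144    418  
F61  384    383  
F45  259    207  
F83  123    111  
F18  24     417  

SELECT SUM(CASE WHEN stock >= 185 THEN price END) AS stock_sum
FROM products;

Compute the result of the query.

817

sku=F71: ✗
sku=F32: ✓ → 6
sku=F81: ✗
sku=F23: ✗
sku=F64: ✗
sku=F19: ✓ → 144
sku=F61: ✓ → 384
sku=F45: ✓ → 259
sku=F83: ✗
sku=F18: ✓ → 24
stock_sum = 6 + 144 + 384 + 259 + 24 = 817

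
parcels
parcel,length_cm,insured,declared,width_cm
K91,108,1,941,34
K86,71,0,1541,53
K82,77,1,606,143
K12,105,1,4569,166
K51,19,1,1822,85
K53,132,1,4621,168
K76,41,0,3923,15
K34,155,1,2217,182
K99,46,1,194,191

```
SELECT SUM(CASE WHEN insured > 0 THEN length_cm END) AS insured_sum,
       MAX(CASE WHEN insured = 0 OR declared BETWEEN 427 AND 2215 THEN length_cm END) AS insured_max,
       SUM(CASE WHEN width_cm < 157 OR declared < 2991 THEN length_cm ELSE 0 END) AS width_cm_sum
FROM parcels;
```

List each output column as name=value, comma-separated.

insured_sum=642, insured_max=108, width_cm_sum=517

[insured_sum: insured > 0]
parcel=K91: ✓ → 108
parcel=K86: ✗
parcel=K82: ✓ → 77
parcel=K12: ✓ → 105
parcel=K51: ✓ → 19
parcel=K53: ✓ → 132
parcel=K76: ✗
parcel=K34: ✓ → 155
parcel=K99: ✓ → 46
insured_sum = 108 + 77 + 105 + 19 + 132 + 155 + 46 = 642
—
[insured_max: insured = 0 OR declared BETWEEN 427 AND 2215]
parcel=K91: ✓ → 108
parcel=K86: ✓ → 71
parcel=K82: ✓ → 77
parcel=K12: ✗
parcel=K51: ✓ → 19
parcel=K53: ✗
parcel=K76: ✓ → 41
parcel=K34: ✗
parcel=K99: ✗
insured_max = MAX(108, 71, 77, 19, 41) = 108
—
[width_cm_sum: width_cm < 157 OR declared < 2991]
parcel=K91: ✓ → 108
parcel=K86: ✓ → 71
parcel=K82: ✓ → 77
parcel=K12: ✗
parcel=K51: ✓ → 19
parcel=K53: ✗
parcel=K76: ✓ → 41
parcel=K34: ✓ → 155
parcel=K99: ✓ → 46
width_cm_sum = 108 + 71 + 77 + 19 + 41 + 155 + 46 = 517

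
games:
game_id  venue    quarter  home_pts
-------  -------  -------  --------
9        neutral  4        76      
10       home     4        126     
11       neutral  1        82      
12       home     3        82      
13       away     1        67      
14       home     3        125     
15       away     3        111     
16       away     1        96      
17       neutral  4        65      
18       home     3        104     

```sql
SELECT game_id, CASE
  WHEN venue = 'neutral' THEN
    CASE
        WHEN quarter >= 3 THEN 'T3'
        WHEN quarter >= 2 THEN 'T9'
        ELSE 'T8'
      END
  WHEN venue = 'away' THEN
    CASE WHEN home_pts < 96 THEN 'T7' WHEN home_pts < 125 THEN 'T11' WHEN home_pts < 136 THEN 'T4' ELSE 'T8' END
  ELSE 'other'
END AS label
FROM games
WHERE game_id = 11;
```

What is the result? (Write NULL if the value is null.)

T8

game_id = 11: venue=neutral, quarter=1, home_pts=82.
venue='neutral' → inner[ELSE] → T8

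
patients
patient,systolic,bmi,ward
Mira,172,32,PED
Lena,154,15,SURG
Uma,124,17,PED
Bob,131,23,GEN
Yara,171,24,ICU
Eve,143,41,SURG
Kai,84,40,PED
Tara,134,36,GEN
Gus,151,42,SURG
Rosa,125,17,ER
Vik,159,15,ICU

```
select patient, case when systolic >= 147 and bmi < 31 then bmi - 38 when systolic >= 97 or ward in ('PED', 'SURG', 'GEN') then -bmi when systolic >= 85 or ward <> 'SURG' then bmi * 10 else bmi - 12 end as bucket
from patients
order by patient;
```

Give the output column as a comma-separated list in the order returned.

patient=Bob: systolic >= 97 or ward in ('PED', 'SURG', 'GEN') → -23
patient=Eve: systolic >= 97 or ward in ('PED', 'SURG', 'GEN') → -41
patient=Gus: systolic >= 97 or ward in ('PED', 'SURG', 'GEN') → -42
patient=Kai: systolic >= 97 or ward in ('PED', 'SURG', 'GEN') → -40
patient=Lena: systolic >= 147 and bmi < 31 → -23
patient=Mira: systolic >= 97 or ward in ('PED', 'SURG', 'GEN') → -32
patient=Rosa: systolic >= 97 or ward in ('PED', 'SURG', 'GEN') → -17
patient=Tara: systolic >= 97 or ward in ('PED', 'SURG', 'GEN') → -36
patient=Uma: systolic >= 97 or ward in ('PED', 'SURG', 'GEN') → -17
patient=Vik: systolic >= 147 and bmi < 31 → -23
patient=Yara: systolic >= 147 and bmi < 31 → -14

-23, -41, -42, -40, -23, -32, -17, -36, -17, -23, -14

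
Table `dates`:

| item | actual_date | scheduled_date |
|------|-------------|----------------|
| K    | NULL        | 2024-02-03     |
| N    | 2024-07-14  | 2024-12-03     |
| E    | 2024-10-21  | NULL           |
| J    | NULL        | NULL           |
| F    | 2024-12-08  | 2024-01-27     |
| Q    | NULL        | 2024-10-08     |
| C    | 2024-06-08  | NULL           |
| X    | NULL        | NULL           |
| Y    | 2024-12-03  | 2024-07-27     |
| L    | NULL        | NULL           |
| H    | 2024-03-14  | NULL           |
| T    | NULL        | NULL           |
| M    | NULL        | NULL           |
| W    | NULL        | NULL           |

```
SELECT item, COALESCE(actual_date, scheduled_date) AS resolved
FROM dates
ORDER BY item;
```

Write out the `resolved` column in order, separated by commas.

item=C: actual_date=2024-06-08 → 2024-06-08
item=E: actual_date=2024-10-21 → 2024-10-21
item=F: actual_date=2024-12-08 → 2024-12-08
item=H: actual_date=2024-03-14 → 2024-03-14
item=J: actual_date=NULL, scheduled_date=NULL (all NULL) → NULL
item=K: actual_date=NULL, scheduled_date=2024-02-03 → 2024-02-03
item=L: actual_date=NULL, scheduled_date=NULL (all NULL) → NULL
item=M: actual_date=NULL, scheduled_date=NULL (all NULL) → NULL
item=N: actual_date=2024-07-14 → 2024-07-14
item=Q: actual_date=NULL, scheduled_date=2024-10-08 → 2024-10-08
item=T: actual_date=NULL, scheduled_date=NULL (all NULL) → NULL
item=W: actual_date=NULL, scheduled_date=NULL (all NULL) → NULL
item=X: actual_date=NULL, scheduled_date=NULL (all NULL) → NULL
item=Y: actual_date=2024-12-03 → 2024-12-03

2024-06-08, 2024-10-21, 2024-12-08, 2024-03-14, NULL, 2024-02-03, NULL, NULL, 2024-07-14, 2024-10-08, NULL, NULL, NULL, 2024-12-03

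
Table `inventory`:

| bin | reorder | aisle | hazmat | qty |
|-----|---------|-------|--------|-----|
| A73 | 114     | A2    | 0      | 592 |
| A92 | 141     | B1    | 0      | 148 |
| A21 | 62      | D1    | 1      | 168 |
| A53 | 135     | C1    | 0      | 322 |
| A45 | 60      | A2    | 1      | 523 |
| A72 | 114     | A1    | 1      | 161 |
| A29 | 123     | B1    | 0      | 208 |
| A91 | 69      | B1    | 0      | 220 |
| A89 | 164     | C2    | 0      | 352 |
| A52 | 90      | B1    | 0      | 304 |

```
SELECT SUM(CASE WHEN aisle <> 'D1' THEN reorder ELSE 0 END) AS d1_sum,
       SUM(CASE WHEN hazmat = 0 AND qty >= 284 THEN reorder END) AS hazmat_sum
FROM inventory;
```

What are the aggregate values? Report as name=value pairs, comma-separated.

[d1_sum: aisle <> 'D1']
bin=A73: ✓ → 114
bin=A92: ✓ → 141
bin=A21: ✗
bin=A53: ✓ → 135
bin=A45: ✓ → 60
bin=A72: ✓ → 114
bin=A29: ✓ → 123
bin=A91: ✓ → 69
bin=A89: ✓ → 164
bin=A52: ✓ → 90
d1_sum = 114 + 141 + 135 + 60 + 114 + 123 + 69 + 164 + 90 = 1010
—
[hazmat_sum: hazmat = 0 AND qty >= 284]
bin=A73: ✓ → 114
bin=A92: ✗
bin=A21: ✗
bin=A53: ✓ → 135
bin=A45: ✗
bin=A72: ✗
bin=A29: ✗
bin=A91: ✗
bin=A89: ✓ → 164
bin=A52: ✓ → 90
hazmat_sum = 114 + 135 + 164 + 90 = 503

d1_sum=1010, hazmat_sum=503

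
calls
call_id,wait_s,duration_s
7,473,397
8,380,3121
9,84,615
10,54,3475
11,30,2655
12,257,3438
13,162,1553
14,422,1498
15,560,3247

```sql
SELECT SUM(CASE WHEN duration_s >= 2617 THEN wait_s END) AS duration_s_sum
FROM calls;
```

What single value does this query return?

1281

call_id=7: ✗
call_id=8: ✓ → 380
call_id=9: ✗
call_id=10: ✓ → 54
call_id=11: ✓ → 30
call_id=12: ✓ → 257
call_id=13: ✗
call_id=14: ✗
call_id=15: ✓ → 560
duration_s_sum = 380 + 54 + 30 + 257 + 560 = 1281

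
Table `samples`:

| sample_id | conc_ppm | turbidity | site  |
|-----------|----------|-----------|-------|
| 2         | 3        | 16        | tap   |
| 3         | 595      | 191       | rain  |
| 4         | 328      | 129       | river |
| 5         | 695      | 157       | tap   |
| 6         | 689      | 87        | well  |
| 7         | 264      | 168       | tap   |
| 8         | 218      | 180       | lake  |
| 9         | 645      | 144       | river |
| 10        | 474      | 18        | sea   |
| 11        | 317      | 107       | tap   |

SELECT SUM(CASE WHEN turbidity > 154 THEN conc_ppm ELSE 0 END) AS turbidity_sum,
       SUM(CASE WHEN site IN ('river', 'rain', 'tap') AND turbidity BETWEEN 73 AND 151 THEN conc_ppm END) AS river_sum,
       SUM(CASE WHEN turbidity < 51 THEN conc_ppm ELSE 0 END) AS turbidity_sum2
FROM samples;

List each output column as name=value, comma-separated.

turbidity_sum=1772, river_sum=1290, turbidity_sum2=477

[turbidity_sum: turbidity > 154]
sample_id=2: ✗
sample_id=3: ✓ → 595
sample_id=4: ✗
sample_id=5: ✓ → 695
sample_id=6: ✗
sample_id=7: ✓ → 264
sample_id=8: ✓ → 218
sample_id=9: ✗
sample_id=10: ✗
sample_id=11: ✗
turbidity_sum = 595 + 695 + 264 + 218 = 1772
—
[river_sum: site IN ('river', 'rain', 'tap') AND turbidity BETWEEN 73 AND 151]
sample_id=2: ✗
sample_id=3: ✗
sample_id=4: ✓ → 328
sample_id=5: ✗
sample_id=6: ✗
sample_id=7: ✗
sample_id=8: ✗
sample_id=9: ✓ → 645
sample_id=10: ✗
sample_id=11: ✓ → 317
river_sum = 328 + 645 + 317 = 1290
—
[turbidity_sum2: turbidity < 51]
sample_id=2: ✓ → 3
sample_id=3: ✗
sample_id=4: ✗
sample_id=5: ✗
sample_id=6: ✗
sample_id=7: ✗
sample_id=8: ✗
sample_id=9: ✗
sample_id=10: ✓ → 474
sample_id=11: ✗
turbidity_sum2 = 3 + 474 = 477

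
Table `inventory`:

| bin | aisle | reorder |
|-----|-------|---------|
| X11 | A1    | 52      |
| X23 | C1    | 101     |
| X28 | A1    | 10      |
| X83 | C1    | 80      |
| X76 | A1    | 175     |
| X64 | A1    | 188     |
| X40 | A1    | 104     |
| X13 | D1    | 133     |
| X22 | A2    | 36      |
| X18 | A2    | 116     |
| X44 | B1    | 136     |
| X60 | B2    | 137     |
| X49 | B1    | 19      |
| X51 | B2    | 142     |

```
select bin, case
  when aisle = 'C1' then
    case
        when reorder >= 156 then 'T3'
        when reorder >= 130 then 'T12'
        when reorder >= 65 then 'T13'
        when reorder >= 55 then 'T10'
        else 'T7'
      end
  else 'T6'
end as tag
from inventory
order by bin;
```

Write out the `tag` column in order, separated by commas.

T6, T6, T6, T6, T13, T6, T6, T6, T6, T6, T6, T6, T6, T13

bin=X11: aisle='A1' → outer ELSE → T6
bin=X13: aisle='D1' → outer ELSE → T6
bin=X18: aisle='A2' → outer ELSE → T6
bin=X22: aisle='A2' → outer ELSE → T6
bin=X23: aisle='C1' → inner[reorder >= 65] → T13
bin=X28: aisle='A1' → outer ELSE → T6
bin=X40: aisle='A1' → outer ELSE → T6
bin=X44: aisle='B1' → outer ELSE → T6
bin=X49: aisle='B1' → outer ELSE → T6
bin=X51: aisle='B2' → outer ELSE → T6
bin=X60: aisle='B2' → outer ELSE → T6
bin=X64: aisle='A1' → outer ELSE → T6
bin=X76: aisle='A1' → outer ELSE → T6
bin=X83: aisle='C1' → inner[reorder >= 65] → T13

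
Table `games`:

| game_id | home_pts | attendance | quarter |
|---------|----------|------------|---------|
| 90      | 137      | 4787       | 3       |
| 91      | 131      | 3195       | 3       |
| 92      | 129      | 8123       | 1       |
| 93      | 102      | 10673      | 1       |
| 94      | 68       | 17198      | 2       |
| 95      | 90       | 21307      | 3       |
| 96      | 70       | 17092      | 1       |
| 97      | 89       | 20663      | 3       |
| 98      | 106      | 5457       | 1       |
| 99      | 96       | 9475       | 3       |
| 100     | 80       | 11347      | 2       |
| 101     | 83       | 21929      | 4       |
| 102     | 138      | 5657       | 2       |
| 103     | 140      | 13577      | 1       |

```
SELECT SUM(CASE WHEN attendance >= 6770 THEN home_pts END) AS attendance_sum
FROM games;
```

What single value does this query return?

947

game_id=90: ✗
game_id=91: ✗
game_id=92: ✓ → 129
game_id=93: ✓ → 102
game_id=94: ✓ → 68
game_id=95: ✓ → 90
game_id=96: ✓ → 70
game_id=97: ✓ → 89
game_id=98: ✗
game_id=99: ✓ → 96
game_id=100: ✓ → 80
game_id=101: ✓ → 83
game_id=102: ✗
game_id=103: ✓ → 140
attendance_sum = 129 + 102 + 68 + 90 + 70 + 89 + 96 + 80 + 83 + 140 = 947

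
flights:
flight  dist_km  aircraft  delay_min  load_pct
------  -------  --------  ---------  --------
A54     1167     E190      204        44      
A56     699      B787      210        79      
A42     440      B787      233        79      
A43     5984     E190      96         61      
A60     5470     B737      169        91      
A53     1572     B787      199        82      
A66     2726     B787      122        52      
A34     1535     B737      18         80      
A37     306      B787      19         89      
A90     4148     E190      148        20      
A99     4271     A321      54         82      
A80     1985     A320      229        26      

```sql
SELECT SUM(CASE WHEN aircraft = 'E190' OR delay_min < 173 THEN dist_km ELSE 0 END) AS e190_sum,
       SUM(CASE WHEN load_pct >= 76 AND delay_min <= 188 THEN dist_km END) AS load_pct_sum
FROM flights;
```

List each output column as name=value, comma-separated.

[e190_sum: aircraft = 'E190' OR delay_min < 173]
flight=A54: ✓ → 1167
flight=A56: ✗
flight=A42: ✗
flight=A43: ✓ → 5984
flight=A60: ✓ → 5470
flight=A53: ✗
flight=A66: ✓ → 2726
flight=A34: ✓ → 1535
flight=A37: ✓ → 306
flight=A90: ✓ → 4148
flight=A99: ✓ → 4271
flight=A80: ✗
e190_sum = 1167 + 5984 + 5470 + 2726 + 1535 + 306 + 4148 + 4271 = 25607
—
[load_pct_sum: load_pct >= 76 AND delay_min <= 188]
flight=A54: ✗
flight=A56: ✗
flight=A42: ✗
flight=A43: ✗
flight=A60: ✓ → 5470
flight=A53: ✗
flight=A66: ✗
flight=A34: ✓ → 1535
flight=A37: ✓ → 306
flight=A90: ✗
flight=A99: ✓ → 4271
flight=A80: ✗
load_pct_sum = 5470 + 1535 + 306 + 4271 = 11582

e190_sum=25607, load_pct_sum=11582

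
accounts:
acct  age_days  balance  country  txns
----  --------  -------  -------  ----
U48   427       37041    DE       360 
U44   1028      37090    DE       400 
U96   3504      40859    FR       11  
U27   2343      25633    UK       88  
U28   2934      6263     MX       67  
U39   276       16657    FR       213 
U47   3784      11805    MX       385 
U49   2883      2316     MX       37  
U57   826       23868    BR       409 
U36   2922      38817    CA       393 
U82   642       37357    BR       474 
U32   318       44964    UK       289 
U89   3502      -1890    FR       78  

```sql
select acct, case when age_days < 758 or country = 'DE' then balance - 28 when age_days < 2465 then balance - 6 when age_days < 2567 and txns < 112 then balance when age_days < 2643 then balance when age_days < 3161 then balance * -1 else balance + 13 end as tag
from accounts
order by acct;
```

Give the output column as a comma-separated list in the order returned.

25627, -6263, 44936, -38817, 16629, 37062, 11818, 37013, -2316, 23862, 37329, -1877, 40872

acct=U27: age_days < 2465 → 25627
acct=U28: age_days < 3161 → -6263
acct=U32: age_days < 758 or country = 'DE' → 44936
acct=U36: age_days < 3161 → -38817
acct=U39: age_days < 758 or country = 'DE' → 16629
acct=U44: age_days < 758 or country = 'DE' → 37062
acct=U47: ELSE → 11818
acct=U48: age_days < 758 or country = 'DE' → 37013
acct=U49: age_days < 3161 → -2316
acct=U57: age_days < 2465 → 23862
acct=U82: age_days < 758 or country = 'DE' → 37329
acct=U89: ELSE → -1877
acct=U96: ELSE → 40872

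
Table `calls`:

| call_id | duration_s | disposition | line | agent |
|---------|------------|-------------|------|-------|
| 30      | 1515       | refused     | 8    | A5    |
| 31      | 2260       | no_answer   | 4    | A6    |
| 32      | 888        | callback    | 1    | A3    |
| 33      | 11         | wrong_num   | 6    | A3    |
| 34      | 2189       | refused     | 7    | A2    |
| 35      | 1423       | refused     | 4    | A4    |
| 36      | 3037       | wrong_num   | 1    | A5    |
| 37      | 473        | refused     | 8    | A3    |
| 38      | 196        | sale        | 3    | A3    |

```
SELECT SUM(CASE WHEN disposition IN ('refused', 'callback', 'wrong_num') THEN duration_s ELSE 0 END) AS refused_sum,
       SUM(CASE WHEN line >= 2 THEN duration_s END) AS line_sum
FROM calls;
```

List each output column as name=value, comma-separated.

[refused_sum: disposition IN ('refused', 'callback', 'wrong_num')]
call_id=30: ✓ → 1515
call_id=31: ✗
call_id=32: ✓ → 888
call_id=33: ✓ → 11
call_id=34: ✓ → 2189
call_id=35: ✓ → 1423
call_id=36: ✓ → 3037
call_id=37: ✓ → 473
call_id=38: ✗
refused_sum = 1515 + 888 + 11 + 2189 + 1423 + 3037 + 473 = 9536
—
[line_sum: line >= 2]
call_id=30: ✓ → 1515
call_id=31: ✓ → 2260
call_id=32: ✗
call_id=33: ✓ → 11
call_id=34: ✓ → 2189
call_id=35: ✓ → 1423
call_id=36: ✗
call_id=37: ✓ → 473
call_id=38: ✓ → 196
line_sum = 1515 + 2260 + 11 + 2189 + 1423 + 473 + 196 = 8067

refused_sum=9536, line_sum=8067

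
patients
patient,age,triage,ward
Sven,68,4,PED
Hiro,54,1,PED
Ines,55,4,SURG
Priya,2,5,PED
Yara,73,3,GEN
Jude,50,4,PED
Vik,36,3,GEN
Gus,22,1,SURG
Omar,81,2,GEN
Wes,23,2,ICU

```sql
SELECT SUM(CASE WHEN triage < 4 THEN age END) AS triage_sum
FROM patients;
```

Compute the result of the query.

patient=Sven: ✗
patient=Hiro: ✓ → 54
patient=Ines: ✗
patient=Priya: ✗
patient=Yara: ✓ → 73
patient=Jude: ✗
patient=Vik: ✓ → 36
patient=Gus: ✓ → 22
patient=Omar: ✓ → 81
patient=Wes: ✓ → 23
triage_sum = 54 + 73 + 36 + 22 + 81 + 23 = 289

289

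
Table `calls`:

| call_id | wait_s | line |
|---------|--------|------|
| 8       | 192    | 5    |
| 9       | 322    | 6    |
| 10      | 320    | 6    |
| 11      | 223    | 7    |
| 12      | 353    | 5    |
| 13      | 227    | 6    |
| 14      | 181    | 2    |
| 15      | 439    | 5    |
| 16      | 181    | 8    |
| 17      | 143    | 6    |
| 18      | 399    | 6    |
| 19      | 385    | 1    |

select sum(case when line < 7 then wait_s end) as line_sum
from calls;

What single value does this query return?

call_id=8: ✓ → 192
call_id=9: ✓ → 322
call_id=10: ✓ → 320
call_id=11: ✗
call_id=12: ✓ → 353
call_id=13: ✓ → 227
call_id=14: ✓ → 181
call_id=15: ✓ → 439
call_id=16: ✗
call_id=17: ✓ → 143
call_id=18: ✓ → 399
call_id=19: ✓ → 385
line_sum = 192 + 322 + 320 + 353 + 227 + 181 + 439 + 143 + 399 + 385 = 2961

2961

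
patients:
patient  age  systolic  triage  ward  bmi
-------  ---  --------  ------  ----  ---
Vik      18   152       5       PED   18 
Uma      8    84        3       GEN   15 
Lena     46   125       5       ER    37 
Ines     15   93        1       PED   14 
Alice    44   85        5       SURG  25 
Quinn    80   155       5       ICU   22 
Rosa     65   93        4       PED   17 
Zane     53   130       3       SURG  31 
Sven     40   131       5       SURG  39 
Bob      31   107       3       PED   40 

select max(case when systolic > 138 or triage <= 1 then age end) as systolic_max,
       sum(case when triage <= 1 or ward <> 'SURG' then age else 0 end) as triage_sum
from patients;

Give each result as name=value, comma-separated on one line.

systolic_max=80, triage_sum=263

[systolic_max: systolic > 138 or triage <= 1]
patient=Vik: ✓ → 18
patient=Uma: ✗
patient=Lena: ✗
patient=Ines: ✓ → 15
patient=Alice: ✗
patient=Quinn: ✓ → 80
patient=Rosa: ✗
patient=Zane: ✗
patient=Sven: ✗
patient=Bob: ✗
systolic_max = MAX(18, 15, 80) = 80
—
[triage_sum: triage <= 1 or ward <> 'SURG']
patient=Vik: ✓ → 18
patient=Uma: ✓ → 8
patient=Lena: ✓ → 46
patient=Ines: ✓ → 15
patient=Alice: ✗
patient=Quinn: ✓ → 80
patient=Rosa: ✓ → 65
patient=Zane: ✗
patient=Sven: ✗
patient=Bob: ✓ → 31
triage_sum = 18 + 8 + 46 + 15 + 80 + 65 + 31 = 263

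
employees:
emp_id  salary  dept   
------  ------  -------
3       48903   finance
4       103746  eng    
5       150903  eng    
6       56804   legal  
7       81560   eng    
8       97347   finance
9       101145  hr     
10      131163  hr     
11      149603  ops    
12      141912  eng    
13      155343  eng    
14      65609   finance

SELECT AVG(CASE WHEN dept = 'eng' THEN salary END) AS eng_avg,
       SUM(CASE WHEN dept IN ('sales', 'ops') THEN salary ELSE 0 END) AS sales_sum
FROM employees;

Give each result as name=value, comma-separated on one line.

[eng_avg: dept = 'eng']
emp_id=3: ✗
emp_id=4: ✓ → 103746
emp_id=5: ✓ → 150903
emp_id=6: ✗
emp_id=7: ✓ → 81560
emp_id=8: ✗
emp_id=9: ✗
emp_id=10: ✗
emp_id=11: ✗
emp_id=12: ✓ → 141912
emp_id=13: ✓ → 155343
emp_id=14: ✗
eng_avg = (103746 + 150903 + 81560 + 141912 + 155343) / 5 = 126692.8
—
[sales_sum: dept IN ('sales', 'ops')]
emp_id=3: ✗
emp_id=4: ✗
emp_id=5: ✗
emp_id=6: ✗
emp_id=7: ✗
emp_id=8: ✗
emp_id=9: ✗
emp_id=10: ✗
emp_id=11: ✓ → 149603
emp_id=12: ✗
emp_id=13: ✗
emp_id=14: ✗
sales_sum = 149603

eng_avg=126692.8, sales_sum=149603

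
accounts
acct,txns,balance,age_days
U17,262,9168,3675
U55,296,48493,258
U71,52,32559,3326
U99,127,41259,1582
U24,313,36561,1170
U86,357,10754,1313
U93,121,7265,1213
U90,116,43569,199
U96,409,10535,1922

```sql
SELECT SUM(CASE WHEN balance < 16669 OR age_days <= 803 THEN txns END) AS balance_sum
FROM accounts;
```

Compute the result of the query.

1561

acct=U17: ✓ → 262
acct=U55: ✓ → 296
acct=U71: ✗
acct=U99: ✗
acct=U24: ✗
acct=U86: ✓ → 357
acct=U93: ✓ → 121
acct=U90: ✓ → 116
acct=U96: ✓ → 409
balance_sum = 262 + 296 + 357 + 121 + 116 + 409 = 1561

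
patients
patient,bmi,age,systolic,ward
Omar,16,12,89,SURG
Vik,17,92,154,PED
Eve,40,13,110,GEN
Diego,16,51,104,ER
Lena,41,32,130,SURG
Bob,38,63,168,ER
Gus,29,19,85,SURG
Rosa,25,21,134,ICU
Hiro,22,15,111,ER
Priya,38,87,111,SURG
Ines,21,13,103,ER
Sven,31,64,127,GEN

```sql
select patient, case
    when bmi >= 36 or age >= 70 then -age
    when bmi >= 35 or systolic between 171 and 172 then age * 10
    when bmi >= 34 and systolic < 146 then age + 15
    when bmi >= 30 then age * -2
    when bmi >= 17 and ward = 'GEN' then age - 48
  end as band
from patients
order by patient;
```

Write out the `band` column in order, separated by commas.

patient=Bob: bmi >= 36 or age >= 70 → -63
patient=Diego: (no match → NULL) → NULL
patient=Eve: bmi >= 36 or age >= 70 → -13
patient=Gus: (no match → NULL) → NULL
patient=Hiro: (no match → NULL) → NULL
patient=Ines: (no match → NULL) → NULL
patient=Lena: bmi >= 36 or age >= 70 → -32
patient=Omar: (no match → NULL) → NULL
patient=Priya: bmi >= 36 or age >= 70 → -87
patient=Rosa: (no match → NULL) → NULL
patient=Sven: bmi >= 30 → -128
patient=Vik: bmi >= 36 or age >= 70 → -92

-63, NULL, -13, NULL, NULL, NULL, -32, NULL, -87, NULL, -128, -92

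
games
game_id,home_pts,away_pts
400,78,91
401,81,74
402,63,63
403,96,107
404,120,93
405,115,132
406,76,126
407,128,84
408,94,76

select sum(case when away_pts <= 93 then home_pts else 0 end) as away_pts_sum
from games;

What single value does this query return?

game_id=400: ✓ → 78
game_id=401: ✓ → 81
game_id=402: ✓ → 63
game_id=403: ✗
game_id=404: ✓ → 120
game_id=405: ✗
game_id=406: ✗
game_id=407: ✓ → 128
game_id=408: ✓ → 94
away_pts_sum = 78 + 81 + 63 + 120 + 128 + 94 = 564

564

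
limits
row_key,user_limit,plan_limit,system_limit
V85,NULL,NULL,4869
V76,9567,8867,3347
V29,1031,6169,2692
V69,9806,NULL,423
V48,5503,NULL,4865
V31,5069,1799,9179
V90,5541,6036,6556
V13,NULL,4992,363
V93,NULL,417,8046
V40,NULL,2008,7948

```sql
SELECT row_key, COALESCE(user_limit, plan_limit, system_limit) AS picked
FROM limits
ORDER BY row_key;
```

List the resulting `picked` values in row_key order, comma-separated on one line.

row_key=V13: user_limit=NULL, plan_limit=4992 → 4992
row_key=V29: user_limit=1031 → 1031
row_key=V31: user_limit=5069 → 5069
row_key=V40: user_limit=NULL, plan_limit=2008 → 2008
row_key=V48: user_limit=5503 → 5503
row_key=V69: user_limit=9806 → 9806
row_key=V76: user_limit=9567 → 9567
row_key=V85: user_limit=NULL, plan_limit=NULL, system_limit=4869 → 4869
row_key=V90: user_limit=5541 → 5541
row_key=V93: user_limit=NULL, plan_limit=417 → 417

4992, 1031, 5069, 2008, 5503, 9806, 9567, 4869, 5541, 417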